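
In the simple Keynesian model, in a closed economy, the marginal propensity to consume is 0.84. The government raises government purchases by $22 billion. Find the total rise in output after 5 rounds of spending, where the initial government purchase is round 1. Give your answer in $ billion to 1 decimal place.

$80.0 billion

Round 1 adds ΔG = $22 billion; each later round is MPC = 0.84 times the previous.
After 5 rounds: 22 + 18.48 + 15.5232 + 13.039488 + 10.95316992 = ΔG·(1 − c^5)/(1 − c) = 22 × (1 − 0.4182119424)/0.16 ≈ $80 billion.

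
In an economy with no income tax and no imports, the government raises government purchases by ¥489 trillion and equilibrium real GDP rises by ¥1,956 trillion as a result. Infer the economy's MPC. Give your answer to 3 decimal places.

0.750

Implied spending multiplier k = ΔY/ΔG = 1,956/489 = 4.
Since k = 1/(1 − MPC), MPC = 1 − 1/k = 1 − ΔG/ΔY = 1 − 489/1,956 = 0.750.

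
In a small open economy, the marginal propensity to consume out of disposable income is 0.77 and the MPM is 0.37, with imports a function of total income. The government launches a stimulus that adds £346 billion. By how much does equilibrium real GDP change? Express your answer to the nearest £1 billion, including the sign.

+£577 billion

Government-spending multiplier = 1/(1 − c + m) = 1/(1 − 0.77 + 0.37) = 1/0.6 ≈ 1.667.
ΔY = k × ΔG = (+£346 billion) / 0.6 ≈ +£577 billion.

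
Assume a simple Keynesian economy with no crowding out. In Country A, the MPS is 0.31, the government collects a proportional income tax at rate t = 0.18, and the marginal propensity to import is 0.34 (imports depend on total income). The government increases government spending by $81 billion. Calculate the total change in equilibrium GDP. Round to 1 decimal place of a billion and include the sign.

+$104.6 billion

MPC = 1 − MPS = 1 − 0.31 = 0.69.
Government-spending multiplier = 1/(1 − c(1−t) + m) = 1/(1 − 0.69×0.82 + 0.34) = 1/0.7742 ≈ 1.292.
ΔY = k × ΔG = (+$81 billion) / 0.7742 ≈ +$104.6 billion.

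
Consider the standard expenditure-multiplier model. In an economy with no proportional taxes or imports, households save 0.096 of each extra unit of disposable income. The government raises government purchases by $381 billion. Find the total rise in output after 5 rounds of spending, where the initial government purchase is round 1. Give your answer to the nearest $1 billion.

MPC = 1 − MPS = 1 − 0.096 = 0.904.
Round 1 adds ΔG = $381 billion; each later round is MPC = 0.904 times the previous.
After 5 rounds: 381 + 344.424 + 311.359296 + 281.468803584 + 254.447798439936 = ΔG·(1 − c^5)/(1 − c) = 381 × (1 − 0.603729159553024)/0.096 ≈ $1,573 billion.

$1,573 billion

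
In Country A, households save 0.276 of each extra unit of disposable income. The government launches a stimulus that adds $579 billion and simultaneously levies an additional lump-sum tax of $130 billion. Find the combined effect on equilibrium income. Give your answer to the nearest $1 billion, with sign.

+$1,757 billion

MPC = 1 − MPS = 1 − 0.276 = 0.724.
Expenditure multiplier = 1/(1 − MPC) = 1/(1 − 0.724) = 1/0.276 ≈ 3.623.
ΔG contributes k·ΔG = (+$579 billion) / 0.276 ≈ +$2,097.8 billion.
ΔT of +$130 billion changes first-round spending by −c·ΔT = −$94.12 billion, contributing k·(−c·ΔT) = (−$94.12 billion) / 0.276 ≈ −$341 billion.
Net ΔY = k(ΔG − c·ΔT) = (+$484.88 billion) / 0.276 ≈ +$1,757 billion.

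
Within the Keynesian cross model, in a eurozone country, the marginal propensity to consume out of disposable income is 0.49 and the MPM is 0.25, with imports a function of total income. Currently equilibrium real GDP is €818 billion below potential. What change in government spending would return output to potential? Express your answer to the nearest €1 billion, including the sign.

Spending multiplier = 1/(1 − c + m) = 1/(1 − 0.49 + 0.25) = 1/0.76 ≈ 1.316.
Need ΔY = +€818 billion, so ΔG = ΔY/k = (+€818 billion) × 0.76 ≈ +€622 billion.
The government should increase government spending by €622 billion.

+€622 billion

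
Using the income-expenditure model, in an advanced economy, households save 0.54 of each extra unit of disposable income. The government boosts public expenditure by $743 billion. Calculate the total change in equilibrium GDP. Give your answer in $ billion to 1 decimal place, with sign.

MPC = 1 − MPS = 1 − 0.54 = 0.46.
Government-spending multiplier = 1/(1 − MPC) = 1/(1 − 0.46) = 1/0.54 ≈ 1.852.
ΔY = k × ΔG = (+$743 billion) / 0.54 ≈ +$1,375.9 billion.

+$1,375.9 billion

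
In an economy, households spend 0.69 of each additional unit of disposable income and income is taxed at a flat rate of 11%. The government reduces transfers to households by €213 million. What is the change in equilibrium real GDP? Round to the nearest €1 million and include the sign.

The transfer change shifts disposable income by −€213 million, so first-round consumption changes by c·ΔTR = 0.69 × (−€213 million) = −€146.97 million.
Expenditure multiplier = 1/(1 − c(1−t)) = 1/(1 − 0.69×0.89) = 1/0.3859 ≈ 2.591.
The transfer multiplier is c × k ≈ 1.788, so ΔY = k × (c·ΔTR) = (−€146.97 million) / 0.3859 ≈ −€381 million.

−€381 million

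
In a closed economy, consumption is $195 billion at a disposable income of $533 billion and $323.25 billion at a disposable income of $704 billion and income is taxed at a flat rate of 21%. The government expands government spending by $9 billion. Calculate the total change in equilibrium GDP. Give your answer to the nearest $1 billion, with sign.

+$22 billion

MPC = ΔC/ΔYd = (323.25 − 195)/(704 − 533) = 128.25/171 = 0.75.
Expenditure multiplier = 1/(1 − c(1−t)) = 1/(1 − 0.75×0.79) = 1/0.4075 ≈ 2.454.
ΔY = k × ΔG = (+$9 billion) / 0.4075 ≈ +$22 billion.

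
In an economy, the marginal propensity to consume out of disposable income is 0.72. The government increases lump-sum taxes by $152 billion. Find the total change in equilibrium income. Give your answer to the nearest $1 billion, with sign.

A lump-sum tax change of +$152 billion shifts disposable income by −$152 billion; first-round consumption changes by −c × ΔT = −0.72 × (+$152 billion) = −$109.44 billion.
Expenditure multiplier = 1/(1 − MPC) = 1/(1 − 0.72) = 1/0.28 ≈ 3.571.
The tax multiplier is −c × k ≈ −2.571, so ΔY = k × (−c·ΔT) = (−$109.44 billion) / 0.28 ≈ −$391 billion.

−$391 billion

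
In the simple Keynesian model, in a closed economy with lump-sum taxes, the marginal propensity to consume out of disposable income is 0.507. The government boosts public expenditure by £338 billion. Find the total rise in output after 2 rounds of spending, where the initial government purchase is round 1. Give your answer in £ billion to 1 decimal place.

Round 1 adds ΔG = £338 billion; each later round is MPC = 0.507 times the previous.
After 2 rounds: 338 + 171.366 = ΔG·(1 − c^2)/(1 − c) = 338 × (1 − 0.257049)/0.493 ≈ £509.4 billion.

£509.4 billion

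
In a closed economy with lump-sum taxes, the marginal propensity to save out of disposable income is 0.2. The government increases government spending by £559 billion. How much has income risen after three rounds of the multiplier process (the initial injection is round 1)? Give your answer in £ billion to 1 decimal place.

MPC = 1 − MPS = 1 − 0.2 = 0.8.
Round 1 adds ΔG = £559 billion; each later round is MPC = 0.8 times the previous.
After 3 rounds: 559 + 447.2 + 357.76 = ΔG·(1 − c^3)/(1 − c) = 559 × (1 − 0.512)/0.2 ≈ £1,364 billion.

£1,364.0 billion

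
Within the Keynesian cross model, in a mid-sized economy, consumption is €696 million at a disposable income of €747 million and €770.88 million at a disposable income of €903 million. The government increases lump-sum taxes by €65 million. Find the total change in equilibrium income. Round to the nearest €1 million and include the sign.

MPC = ΔC/ΔYd = (770.88 − 696)/(903 − 747) = 74.88/156 = 0.48.
A lump-sum tax change of +€65 million shifts disposable income by −€65 million; first-round consumption changes by −c × ΔT = −0.48 × (+€65 million) = −€31.2 million.
Expenditure multiplier = 1/(1 − MPC) = 1/(1 − 0.48) = 1/0.52 ≈ 1.923.
The tax multiplier is −c × k ≈ −0.923, so ΔY = k × (−c·ΔT) = (−€31.2 million) / 0.52 = −€60 million.

−€60 million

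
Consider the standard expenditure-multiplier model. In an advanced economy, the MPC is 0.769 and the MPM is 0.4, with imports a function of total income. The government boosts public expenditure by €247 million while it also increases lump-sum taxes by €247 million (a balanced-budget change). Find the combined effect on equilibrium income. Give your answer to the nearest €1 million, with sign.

Expenditure multiplier = 1/(1 − c + m) = 1/(1 − 0.769 + 0.4) = 1/0.631 ≈ 1.585.
ΔG contributes k·ΔG = (+€247 million) / 0.631 ≈ +€391.4 million.
ΔT of +€247 million changes first-round spending by −c·ΔT = −€189.943 million, contributing k·(−c·ΔT) = (−€189.943 million) / 0.631 ≈ −€301 million.
Net ΔY = k(ΔG − c·ΔT) = (+€57.057 million) / 0.631 ≈ +€90 million.

+€90 million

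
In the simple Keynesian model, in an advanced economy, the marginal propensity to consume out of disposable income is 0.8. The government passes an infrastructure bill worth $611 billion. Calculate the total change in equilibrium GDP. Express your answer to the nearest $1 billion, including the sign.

+$3,055 billion

Government-spending multiplier = 1/(1 − MPC) = 1/(1 − 0.8) = 1/0.2 = 5.
ΔY = k × ΔG = (+$611 billion) / 0.2 = +$3,055 billion.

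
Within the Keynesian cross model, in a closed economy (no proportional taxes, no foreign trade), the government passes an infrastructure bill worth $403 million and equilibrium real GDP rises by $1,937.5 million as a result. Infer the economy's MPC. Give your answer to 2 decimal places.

Implied spending multiplier k = ΔY/ΔG = 1,937.5/403 ≈ 4.8077.
Since k = 1/(1 − MPC), MPC = 1 − 1/k = 1 − ΔG/ΔY = 1 − 403/1,937.5 ≈ 0.79.

0.79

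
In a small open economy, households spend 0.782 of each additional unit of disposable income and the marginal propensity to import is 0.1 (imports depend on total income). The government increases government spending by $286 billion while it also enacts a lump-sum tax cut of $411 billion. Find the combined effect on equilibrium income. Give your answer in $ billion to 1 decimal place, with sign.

Expenditure multiplier = 1/(1 − c + m) = 1/(1 − 0.782 + 0.1) = 1/0.318 ≈ 3.145.
ΔG contributes k·ΔG = (+$286 billion) / 0.318 ≈ +$899.4 billion.
ΔT of −$411 billion changes first-round spending by −c·ΔT = +$321.402 billion, contributing k·(−c·ΔT) = (+$321.402 billion) / 0.318 ≈ +$1,010.7 billion.
Net ΔY = k(ΔG − c·ΔT) = (+$607.402 billion) / 0.318 ≈ +$1,910.1 billion.

+$1,910.1 billion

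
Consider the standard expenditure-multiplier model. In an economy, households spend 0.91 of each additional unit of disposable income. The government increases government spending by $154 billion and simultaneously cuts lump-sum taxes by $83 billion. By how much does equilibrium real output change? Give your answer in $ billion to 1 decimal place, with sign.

Expenditure multiplier = 1/(1 − MPC) = 1/(1 − 0.91) = 1/0.09 ≈ 11.111.
ΔG contributes k·ΔG = (+$154 billion) / 0.09 ≈ +$1,711.1 billion.
ΔT of −$83 billion changes first-round spending by −c·ΔT = +$75.53 billion, contributing k·(−c·ΔT) = (+$75.53 billion) / 0.09 ≈ +$839.2 billion.
Net ΔY = k(ΔG − c·ΔT) = (+$229.53 billion) / 0.09 ≈ +$2,550.3 billion.

+$2,550.3 billion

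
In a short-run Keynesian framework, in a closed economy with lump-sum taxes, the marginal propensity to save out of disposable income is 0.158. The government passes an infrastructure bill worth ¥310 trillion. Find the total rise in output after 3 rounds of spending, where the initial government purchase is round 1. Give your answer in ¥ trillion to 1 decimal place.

¥790.8 trillion

MPC = 1 − MPS = 1 − 0.158 = 0.842.
Round 1 adds ΔG = ¥310 trillion; each later round is MPC = 0.842 times the previous.
After 3 rounds: 310 + 261.02 + 219.77884 = ΔG·(1 − c^3)/(1 − c) = 310 × (1 − 0.596947688)/0.158 ≈ ¥790.8 trillion.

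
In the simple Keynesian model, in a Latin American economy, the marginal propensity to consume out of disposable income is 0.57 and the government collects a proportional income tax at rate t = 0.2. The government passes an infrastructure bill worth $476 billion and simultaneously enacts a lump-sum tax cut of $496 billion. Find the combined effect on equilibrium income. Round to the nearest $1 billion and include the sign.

+$1,395 billion

Expenditure multiplier = 1/(1 − c(1−t)) = 1/(1 − 0.57×0.8) = 1/0.544 ≈ 1.838.
ΔG contributes k·ΔG = (+$476 billion) / 0.544 = +$875 billion.
ΔT of −$496 billion changes first-round spending by −c·ΔT = +$282.72 billion, contributing k·(−c·ΔT) = (+$282.72 billion) / 0.544 ≈ +$519.7 billion.
Net ΔY = k(ΔG − c·ΔT) = (+$758.72 billion) / 0.544 ≈ +$1,395 billion.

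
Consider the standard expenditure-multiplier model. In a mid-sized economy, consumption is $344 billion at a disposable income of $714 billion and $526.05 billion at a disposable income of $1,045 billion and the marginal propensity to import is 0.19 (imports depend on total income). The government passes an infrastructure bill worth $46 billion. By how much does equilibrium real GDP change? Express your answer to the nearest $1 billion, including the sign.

MPC = ΔC/ΔYd = (526.05 − 344)/(1,045 − 714) = 182.05/331 = 0.55.
Expenditure multiplier = 1/(1 − c + m) = 1/(1 − 0.55 + 0.19) = 1/0.64 ≈ 1.563.
ΔY = k × ΔG = (+$46 billion) / 0.64 ≈ +$72 billion.

+$72 billion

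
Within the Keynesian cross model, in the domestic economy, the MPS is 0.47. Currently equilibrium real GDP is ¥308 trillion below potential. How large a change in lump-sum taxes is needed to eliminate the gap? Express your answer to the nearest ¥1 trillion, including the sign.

MPC = 1 − MPS = 1 − 0.47 = 0.53.
Spending multiplier = 1/(1 − MPC) = 1/(1 − 0.53) = 1/0.47 ≈ 2.128.
Tax multiplier = −c·k = −0.53/0.47 ≈ −1.128. Need ΔY = +¥308 trillion, so ΔT = ΔY/(−c·k) = −(+¥308 trillion) × 0.47 / 0.53 ≈ −¥273 trillion.
The government should cut lump-sum taxes by ¥273 trillion.

−¥273 trillion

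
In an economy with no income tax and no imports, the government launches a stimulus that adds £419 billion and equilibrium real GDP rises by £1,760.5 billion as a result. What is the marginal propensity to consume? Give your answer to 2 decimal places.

Implied spending multiplier k = ΔY/ΔG = 1,760.5/419 ≈ 4.2017.
Since k = 1/(1 − MPC), MPC = 1 − 1/k = 1 − ΔG/ΔY = 1 − 419/1,760.5 ≈ 0.76.

0.76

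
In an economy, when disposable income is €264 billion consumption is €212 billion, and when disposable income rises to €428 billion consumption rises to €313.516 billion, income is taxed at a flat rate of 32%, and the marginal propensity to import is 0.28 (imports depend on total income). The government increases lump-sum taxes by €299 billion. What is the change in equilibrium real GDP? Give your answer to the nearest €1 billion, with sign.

−€215 billion

MPC = ΔC/ΔYd = (313.516 − 212)/(428 − 264) = 101.516/164 = 0.619.
A lump-sum tax change of +€299 billion shifts disposable income by −€299 billion; first-round consumption changes by −c × ΔT = −0.619 × (+€299 billion) = −€185.081 billion.
Expenditure multiplier = 1/(1 − c(1−t) + m) = 1/(1 − 0.619×0.68 + 0.28) = 1/0.85908 ≈ 1.164.
The tax multiplier is −c × k ≈ −0.721, so ΔY = k × (−c·ΔT) = (−€185.081 billion) / 0.85908 ≈ −€215 billion.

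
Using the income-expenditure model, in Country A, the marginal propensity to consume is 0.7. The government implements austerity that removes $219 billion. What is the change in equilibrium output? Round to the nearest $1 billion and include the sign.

−$730 billion

Government-spending multiplier = 1/(1 − MPC) = 1/(1 − 0.7) = 1/0.3 ≈ 3.333.
ΔY = k × ΔG = (−$219 billion) / 0.3 = −$730 billion.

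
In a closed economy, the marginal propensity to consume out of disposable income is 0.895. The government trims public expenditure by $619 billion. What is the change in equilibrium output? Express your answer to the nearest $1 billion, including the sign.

Spending multiplier = 1/(1 − MPC) = 1/(1 − 0.895) = 1/0.105 ≈ 9.524.
ΔY = k × ΔG = (−$619 billion) / 0.105 ≈ −$5,895 billion.

−$5,895 billion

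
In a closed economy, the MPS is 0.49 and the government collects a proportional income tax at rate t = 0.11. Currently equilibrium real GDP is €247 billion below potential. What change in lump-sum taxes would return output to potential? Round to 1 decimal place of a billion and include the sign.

MPC = 1 − MPS = 1 − 0.49 = 0.51.
Spending multiplier = 1/(1 − c(1−t)) = 1/(1 − 0.51×0.89) = 1/0.5461 ≈ 1.831.
Tax multiplier = −c·k = −0.51/0.5461 ≈ −0.934. Need ΔY = +€247 billion, so ΔT = ΔY/(−c·k) = −(+€247 billion) × 0.5461 / 0.51 ≈ −€264.5 billion.
The government should cut lump-sum taxes by €264.5 billion.

−€264.5 billion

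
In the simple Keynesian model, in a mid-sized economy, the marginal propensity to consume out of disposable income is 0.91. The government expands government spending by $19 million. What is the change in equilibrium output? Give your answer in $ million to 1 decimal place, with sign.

+$211.1 million

Spending multiplier = 1/(1 − MPC) = 1/(1 − 0.91) = 1/0.09 ≈ 11.111.
ΔY = k × ΔG = (+$19 million) / 0.09 ≈ +$211.1 million.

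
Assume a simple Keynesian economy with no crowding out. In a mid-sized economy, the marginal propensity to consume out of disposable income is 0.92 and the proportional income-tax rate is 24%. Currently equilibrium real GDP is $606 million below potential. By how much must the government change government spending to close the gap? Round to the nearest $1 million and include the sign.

Spending multiplier = 1/(1 − c(1−t)) = 1/(1 − 0.92×0.76) = 1/0.3008 ≈ 3.324.
Need ΔY = +$606 million, so ΔG = ΔY/k = (+$606 million) × 0.3008 ≈ +$182 million.
The government should increase government spending by $182 million.

+$182 million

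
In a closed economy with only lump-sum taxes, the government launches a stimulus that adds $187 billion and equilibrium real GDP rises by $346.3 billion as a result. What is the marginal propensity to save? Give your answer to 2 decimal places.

0.54

Implied spending multiplier k = ΔY/ΔG = 346.3/187 ≈ 1.8519.
Since k = 1/(1 − MPC), MPC = 1 − 1/k = 1 − ΔG/ΔY = 1 − 187/346.3 ≈ 0.46.
MPS = 1 − MPC = 0.54.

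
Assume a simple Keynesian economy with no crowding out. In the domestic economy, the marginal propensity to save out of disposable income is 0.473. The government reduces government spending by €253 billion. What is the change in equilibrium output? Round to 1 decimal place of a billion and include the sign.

MPC = 1 − MPS = 1 − 0.473 = 0.527.
Expenditure multiplier = 1/(1 − MPC) = 1/(1 − 0.527) = 1/0.473 ≈ 2.114.
ΔY = k × ΔG = (−€253 billion) / 0.473 ≈ −€534.9 billion.

−€534.9 billion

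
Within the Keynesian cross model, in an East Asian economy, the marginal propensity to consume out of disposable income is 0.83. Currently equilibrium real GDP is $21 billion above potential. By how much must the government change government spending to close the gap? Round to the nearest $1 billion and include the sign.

−$4 billion

Spending multiplier = 1/(1 − MPC) = 1/(1 − 0.83) = 1/0.17 ≈ 5.882.
Need ΔY = −$21 billion, so ΔG = ΔY/k = (−$21 billion) × 0.17 ≈ −$4 billion.
The government should cut government spending by $4 billion.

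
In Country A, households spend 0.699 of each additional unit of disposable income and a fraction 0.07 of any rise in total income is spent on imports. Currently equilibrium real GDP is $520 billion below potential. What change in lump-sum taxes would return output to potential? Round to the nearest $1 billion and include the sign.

−$276 billion

Spending multiplier = 1/(1 − c + m) = 1/(1 − 0.699 + 0.07) = 1/0.371 ≈ 2.695.
Tax multiplier = −c·k = −0.699/0.371 ≈ −1.884. Need ΔY = +$520 billion, so ΔT = ΔY/(−c·k) = −(+$520 billion) × 0.371 / 0.699 ≈ −$276 billion.
The government should cut lump-sum taxes by $276 billion.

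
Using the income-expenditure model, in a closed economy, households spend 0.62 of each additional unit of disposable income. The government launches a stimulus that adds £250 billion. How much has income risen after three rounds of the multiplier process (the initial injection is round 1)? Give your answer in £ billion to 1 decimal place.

Round 1 adds ΔG = £250 billion; each later round is MPC = 0.62 times the previous.
After 3 rounds: 250 + 155 + 96.1 = ΔG·(1 − c^3)/(1 − c) = 250 × (1 − 0.238328)/0.38 = £501.1 billion.

£501.1 billion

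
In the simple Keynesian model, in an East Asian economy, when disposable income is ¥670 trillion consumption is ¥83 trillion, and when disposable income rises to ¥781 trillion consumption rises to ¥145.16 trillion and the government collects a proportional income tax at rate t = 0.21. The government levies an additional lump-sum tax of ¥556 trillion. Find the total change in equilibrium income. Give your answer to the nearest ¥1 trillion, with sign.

−¥558 trillion

MPC = ΔC/ΔYd = (145.16 − 83)/(781 − 670) = 62.16/111 = 0.56.
A lump-sum tax change of +¥556 trillion shifts disposable income by −¥556 trillion; first-round consumption changes by −c × ΔT = −0.56 × (+¥556 trillion) = −¥311.36 trillion.
Expenditure multiplier = 1/(1 − c(1−t)) = 1/(1 − 0.56×0.79) = 1/0.5576 ≈ 1.793.
The tax multiplier is −c × k ≈ −1.004, so ΔY = k × (−c·ΔT) = (−¥311.36 trillion) / 0.5576 ≈ −¥558 trillion.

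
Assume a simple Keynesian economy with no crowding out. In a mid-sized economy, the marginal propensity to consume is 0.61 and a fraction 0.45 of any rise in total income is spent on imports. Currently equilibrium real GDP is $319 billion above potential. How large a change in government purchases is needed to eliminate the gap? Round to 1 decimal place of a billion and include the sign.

Spending multiplier = 1/(1 − c + m) = 1/(1 − 0.61 + 0.45) = 1/0.84 ≈ 1.19.
Need ΔY = −$319 billion, so ΔG = ΔY/k = (−$319 billion) × 0.84 ≈ −$268 billion.
The government should cut government purchases by $268 billion.

−$268.0 billion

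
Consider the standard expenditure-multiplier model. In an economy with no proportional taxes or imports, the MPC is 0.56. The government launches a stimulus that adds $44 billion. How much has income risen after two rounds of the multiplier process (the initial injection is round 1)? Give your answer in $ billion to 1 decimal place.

$68.6 billion

Round 1 adds ΔG = $44 billion; each later round is MPC = 0.56 times the previous.
After 2 rounds: 44 + 24.64 = ΔG·(1 − c^2)/(1 − c) = 44 × (1 − 0.3136)/0.44 ≈ $68.6 billion.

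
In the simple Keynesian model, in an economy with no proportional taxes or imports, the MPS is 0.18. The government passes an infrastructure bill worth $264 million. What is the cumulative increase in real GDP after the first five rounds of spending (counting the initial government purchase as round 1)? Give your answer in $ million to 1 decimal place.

MPC = 1 − MPS = 1 − 0.18 = 0.82.
Round 1 adds ΔG = $264 million; each later round is MPC = 0.82 times the previous.
After 5 rounds: 264 + 216.48 + 177.5136 + 145.561152 + 119.36014464 = ΔG·(1 − c^5)/(1 − c) = 264 × (1 − 0.3707398432)/0.18 ≈ $922.9 million.

$922.9 million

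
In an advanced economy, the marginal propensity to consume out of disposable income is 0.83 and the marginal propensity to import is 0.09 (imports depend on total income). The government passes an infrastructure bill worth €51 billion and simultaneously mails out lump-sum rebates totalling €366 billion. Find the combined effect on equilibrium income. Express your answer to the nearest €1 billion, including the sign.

+€1,365 billion

Expenditure multiplier = 1/(1 − c + m) = 1/(1 − 0.83 + 0.09) = 1/0.26 ≈ 3.846.
ΔG contributes k·ΔG = (+€51 billion) / 0.26 ≈ +€196.2 billion.
ΔT of −€366 billion changes first-round spending by −c·ΔT = +€303.78 billion, contributing k·(−c·ΔT) = (+€303.78 billion) / 0.26 ≈ +€1,168.4 billion.
Net ΔY = k(ΔG − c·ΔT) = (+€354.78 billion) / 0.26 ≈ +€1,365 billion.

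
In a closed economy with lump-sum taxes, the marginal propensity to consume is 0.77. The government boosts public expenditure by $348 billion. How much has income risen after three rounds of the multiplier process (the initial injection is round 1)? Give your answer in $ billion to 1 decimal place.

$822.3 billion

Round 1 adds ΔG = $348 billion; each later round is MPC = 0.77 times the previous.
After 3 rounds: 348 + 267.96 + 206.3292 = ΔG·(1 − c^3)/(1 − c) = 348 × (1 − 0.456533)/0.23 ≈ $822.3 billion.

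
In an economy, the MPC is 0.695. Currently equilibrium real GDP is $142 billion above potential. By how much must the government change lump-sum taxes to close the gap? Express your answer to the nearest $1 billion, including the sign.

+$62 billion

Spending multiplier = 1/(1 − MPC) = 1/(1 − 0.695) = 1/0.305 ≈ 3.279.
Tax multiplier = −c·k = −0.695/0.305 ≈ −2.279. Need ΔY = −$142 billion, so ΔT = ΔY/(−c·k) = −(−$142 billion) × 0.305 / 0.695 ≈ +$62 billion.
The government should raise lump-sum taxes by $62 billion.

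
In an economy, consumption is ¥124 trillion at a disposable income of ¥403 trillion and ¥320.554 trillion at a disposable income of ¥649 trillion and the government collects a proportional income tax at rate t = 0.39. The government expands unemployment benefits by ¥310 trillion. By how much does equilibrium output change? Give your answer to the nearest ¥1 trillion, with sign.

+¥483 trillion

MPC = ΔC/ΔYd = (320.554 − 124)/(649 − 403) = 196.554/246 = 0.799.
The transfer change shifts disposable income by +¥310 trillion, so first-round consumption changes by c·ΔTR = 0.799 × (+¥310 trillion) = +¥247.69 trillion.
Expenditure multiplier = 1/(1 − c(1−t)) = 1/(1 − 0.799×0.61) = 1/0.51261 ≈ 1.951.
The transfer multiplier is c × k ≈ 1.559, so ΔY = k × (c·ΔTR) = (+¥247.69 trillion) / 0.51261 ≈ +¥483 trillion.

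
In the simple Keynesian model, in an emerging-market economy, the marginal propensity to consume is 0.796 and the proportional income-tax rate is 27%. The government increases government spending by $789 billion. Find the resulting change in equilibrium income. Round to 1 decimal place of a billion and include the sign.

+$1,883.4 billion

Government-spending multiplier = 1/(1 − c(1−t)) = 1/(1 − 0.796×0.73) = 1/0.41892 ≈ 2.387.
ΔY = k × ΔG = (+$789 billion) / 0.41892 ≈ +$1,883.4 billion.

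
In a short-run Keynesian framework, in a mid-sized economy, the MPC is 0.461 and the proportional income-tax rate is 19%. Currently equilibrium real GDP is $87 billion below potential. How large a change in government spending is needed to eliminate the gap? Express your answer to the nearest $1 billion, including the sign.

Spending multiplier = 1/(1 − c(1−t)) = 1/(1 − 0.461×0.81) = 1/0.62659 ≈ 1.596.
Need ΔY = +$87 billion, so ΔG = ΔY/k = (+$87 billion) × 0.62659 ≈ +$55 billion.
The government should increase government spending by $55 billion.

+$55 billion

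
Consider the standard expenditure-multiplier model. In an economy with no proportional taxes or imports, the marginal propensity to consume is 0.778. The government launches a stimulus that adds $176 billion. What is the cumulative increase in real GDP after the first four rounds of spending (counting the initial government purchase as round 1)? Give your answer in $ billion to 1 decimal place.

$502.3 billion

Round 1 adds ΔG = $176 billion; each later round is MPC = 0.778 times the previous.
After 4 rounds: 176 + 136.928 + 106.529984 + 82.880327552 = ΔG·(1 − c^4)/(1 − c) = 176 × (1 − 0.366368720656)/0.222 ≈ $502.3 billion.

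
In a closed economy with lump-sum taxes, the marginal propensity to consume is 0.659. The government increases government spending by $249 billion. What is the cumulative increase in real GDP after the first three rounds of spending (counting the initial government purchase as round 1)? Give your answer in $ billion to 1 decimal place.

Round 1 adds ΔG = $249 billion; each later round is MPC = 0.659 times the previous.
After 3 rounds: 249 + 164.091 + 108.135969 = ΔG·(1 − c^3)/(1 − c) = 249 × (1 − 0.286191179)/0.341 ≈ $521.2 billion.

$521.2 billion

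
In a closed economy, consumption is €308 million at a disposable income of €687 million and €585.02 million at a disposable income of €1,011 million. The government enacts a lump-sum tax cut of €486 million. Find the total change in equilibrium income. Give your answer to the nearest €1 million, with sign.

MPC = ΔC/ΔYd = (585.02 − 308)/(1,011 − 687) = 277.02/324 = 0.855.
A lump-sum tax change of −€486 million shifts disposable income by +€486 million; first-round consumption changes by −c × ΔT = −0.855 × (−€486 million) = +€415.53 million.
Expenditure multiplier = 1/(1 − MPC) = 1/(1 − 0.855) = 1/0.145 ≈ 6.897.
The tax multiplier is −c × k ≈ −5.897, so ΔY = k × (−c·ΔT) = (+€415.53 million) / 0.145 ≈ +€2,866 million.

+€2,866 million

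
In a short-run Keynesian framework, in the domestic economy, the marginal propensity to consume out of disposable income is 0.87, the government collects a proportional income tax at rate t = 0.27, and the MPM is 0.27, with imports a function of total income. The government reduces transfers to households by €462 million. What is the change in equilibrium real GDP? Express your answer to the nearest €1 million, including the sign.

−€633 million

The transfer change shifts disposable income by −€462 million, so first-round consumption changes by c·ΔTR = 0.87 × (−€462 million) = −€401.94 million.
Expenditure multiplier = 1/(1 − c(1−t) + m) = 1/(1 − 0.87×0.73 + 0.27) = 1/0.6349 ≈ 1.575.
The transfer multiplier is c × k ≈ 1.37, so ΔY = k × (c·ΔTR) = (−€401.94 million) / 0.6349 ≈ −€633 million.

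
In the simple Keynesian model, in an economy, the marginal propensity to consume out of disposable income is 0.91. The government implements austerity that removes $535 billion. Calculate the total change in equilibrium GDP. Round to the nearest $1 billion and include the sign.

−$5,944 billion

Spending multiplier = 1/(1 − MPC) = 1/(1 − 0.91) = 1/0.09 ≈ 11.111.
ΔY = k × ΔG = (−$535 billion) / 0.09 ≈ −$5,944 billion.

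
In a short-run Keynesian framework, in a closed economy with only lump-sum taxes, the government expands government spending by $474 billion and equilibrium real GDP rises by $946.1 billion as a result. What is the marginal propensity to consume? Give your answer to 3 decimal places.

0.499

Implied spending multiplier k = ΔY/ΔG = 946.1/474 ≈ 1.996.
Since k = 1/(1 − MPC), MPC = 1 − 1/k = 1 − ΔG/ΔY = 1 − 474/946.1 ≈ 0.499.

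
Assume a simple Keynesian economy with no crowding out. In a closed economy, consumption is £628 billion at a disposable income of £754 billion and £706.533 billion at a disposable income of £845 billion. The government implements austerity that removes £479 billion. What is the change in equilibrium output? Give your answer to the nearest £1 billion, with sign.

−£3,496 billion

MPC = ΔC/ΔYd = (706.533 − 628)/(845 − 754) = 78.533/91 = 0.863.
Spending multiplier = 1/(1 − MPC) = 1/(1 − 0.863) = 1/0.137 ≈ 7.299.
ΔY = k × ΔG = (−£479 billion) / 0.137 ≈ −£3,496 billion.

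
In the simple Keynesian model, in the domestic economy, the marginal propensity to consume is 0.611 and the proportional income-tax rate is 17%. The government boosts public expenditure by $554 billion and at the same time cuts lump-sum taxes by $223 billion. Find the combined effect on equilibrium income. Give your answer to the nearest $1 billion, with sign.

+$1,400 billion

Expenditure multiplier = 1/(1 − c(1−t)) = 1/(1 − 0.611×0.83) = 1/0.49287 ≈ 2.029.
ΔG contributes k·ΔG = (+$554 billion) / 0.49287 ≈ +$1,124 billion.
ΔT of −$223 billion changes first-round spending by −c·ΔT = +$136.253 billion, contributing k·(−c·ΔT) = (+$136.253 billion) / 0.49287 ≈ +$276.4 billion.
Net ΔY = k(ΔG − c·ΔT) = (+$690.253 billion) / 0.49287 ≈ +$1,400 billion.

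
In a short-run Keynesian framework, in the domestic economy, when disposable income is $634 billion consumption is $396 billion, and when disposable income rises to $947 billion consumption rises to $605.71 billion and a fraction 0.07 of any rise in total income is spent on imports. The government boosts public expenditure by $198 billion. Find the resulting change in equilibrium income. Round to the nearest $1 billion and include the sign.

+$495 billion

MPC = ΔC/ΔYd = (605.71 − 396)/(947 − 634) = 209.71/313 = 0.67.
Government-spending multiplier = 1/(1 − c + m) = 1/(1 − 0.67 + 0.07) = 1/0.4 = 2.5.
ΔY = k × ΔG = (+$198 billion) / 0.4 = +$495 billion.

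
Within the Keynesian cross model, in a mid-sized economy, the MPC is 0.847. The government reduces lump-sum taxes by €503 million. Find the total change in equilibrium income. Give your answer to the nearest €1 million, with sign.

A lump-sum tax change of −€503 million shifts disposable income by +€503 million; first-round consumption changes by −c × ΔT = −0.847 × (−€503 million) = +€426.041 million.
Expenditure multiplier = 1/(1 − MPC) = 1/(1 − 0.847) = 1/0.153 ≈ 6.536.
The tax multiplier is −c × k ≈ −5.536, so ΔY = k × (−c·ΔT) = (+€426.041 million) / 0.153 ≈ +€2,785 million.

+€2,785 million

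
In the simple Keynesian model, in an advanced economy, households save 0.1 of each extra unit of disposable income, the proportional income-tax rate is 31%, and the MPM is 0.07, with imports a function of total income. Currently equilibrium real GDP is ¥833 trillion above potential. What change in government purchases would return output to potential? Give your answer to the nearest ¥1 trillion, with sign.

MPC = 1 − MPS = 1 − 0.1 = 0.9.
Spending multiplier = 1/(1 − c(1−t) + m) = 1/(1 − 0.9×0.69 + 0.07) = 1/0.449 ≈ 2.227.
Need ΔY = −¥833 trillion, so ΔG = ΔY/k = (−¥833 trillion) × 0.449 ≈ −¥374 trillion.
The government should cut government purchases by ¥374 trillion.

−¥374 trillion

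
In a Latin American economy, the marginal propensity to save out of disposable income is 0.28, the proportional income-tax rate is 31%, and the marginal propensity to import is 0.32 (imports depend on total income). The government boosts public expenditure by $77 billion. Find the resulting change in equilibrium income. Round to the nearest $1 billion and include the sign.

MPC = 1 − MPS = 1 − 0.28 = 0.72.
Expenditure multiplier = 1/(1 − c(1−t) + m) = 1/(1 − 0.72×0.69 + 0.32) = 1/0.8232 ≈ 1.215.
ΔY = k × ΔG = (+$77 billion) / 0.8232 ≈ +$94 billion.

+$94 billion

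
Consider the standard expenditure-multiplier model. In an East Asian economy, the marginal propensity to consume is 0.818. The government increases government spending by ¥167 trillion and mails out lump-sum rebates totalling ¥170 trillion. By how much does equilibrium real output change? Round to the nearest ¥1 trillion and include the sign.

+¥1,682 trillion

Expenditure multiplier = 1/(1 − MPC) = 1/(1 − 0.818) = 1/0.182 ≈ 5.495.
ΔG contributes k·ΔG = (+¥167 trillion) / 0.182 ≈ +¥917.6 trillion.
ΔT of −¥170 trillion changes first-round spending by −c·ΔT = +¥139.06 trillion, contributing k·(−c·ΔT) = (+¥139.06 trillion) / 0.182 ≈ +¥764.1 trillion.
Net ΔY = k(ΔG − c·ΔT) = (+¥306.06 trillion) / 0.182 ≈ +¥1,682 trillion.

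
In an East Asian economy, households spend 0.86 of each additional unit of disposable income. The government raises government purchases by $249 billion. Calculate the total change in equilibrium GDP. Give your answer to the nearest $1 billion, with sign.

+$1,779 billion

Government-spending multiplier = 1/(1 − MPC) = 1/(1 − 0.86) = 1/0.14 ≈ 7.143.
ΔY = k × ΔG = (+$249 billion) / 0.14 ≈ +$1,779 billion.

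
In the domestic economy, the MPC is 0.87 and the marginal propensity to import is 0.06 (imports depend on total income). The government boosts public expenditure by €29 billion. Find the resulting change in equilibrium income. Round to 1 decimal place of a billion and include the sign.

+€152.6 billion

Government-spending multiplier = 1/(1 − c + m) = 1/(1 − 0.87 + 0.06) = 1/0.19 ≈ 5.263.
ΔY = k × ΔG = (+€29 billion) / 0.19 ≈ +€152.6 billion.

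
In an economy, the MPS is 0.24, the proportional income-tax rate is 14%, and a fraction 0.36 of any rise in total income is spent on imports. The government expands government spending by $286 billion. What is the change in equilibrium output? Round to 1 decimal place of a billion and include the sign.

MPC = 1 − MPS = 1 − 0.24 = 0.76.
Spending multiplier = 1/(1 − c(1−t) + m) = 1/(1 − 0.76×0.86 + 0.36) = 1/0.7064 ≈ 1.416.
ΔY = k × ΔG = (+$286 billion) / 0.7064 ≈ +$404.9 billion.

+$404.9 billion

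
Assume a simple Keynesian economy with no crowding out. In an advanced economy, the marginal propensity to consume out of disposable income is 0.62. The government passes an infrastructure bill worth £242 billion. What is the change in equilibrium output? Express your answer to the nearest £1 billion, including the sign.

+£637 billion

Expenditure multiplier = 1/(1 − MPC) = 1/(1 − 0.62) = 1/0.38 ≈ 2.632.
ΔY = k × ΔG = (+£242 billion) / 0.38 ≈ +£637 billion.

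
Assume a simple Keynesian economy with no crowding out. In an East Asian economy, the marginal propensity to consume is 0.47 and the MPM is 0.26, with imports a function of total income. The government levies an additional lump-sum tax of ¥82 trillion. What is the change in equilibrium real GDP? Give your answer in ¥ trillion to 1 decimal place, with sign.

−¥48.8 trillion

A lump-sum tax change of +¥82 trillion shifts disposable income by −¥82 trillion; first-round consumption changes by −c × ΔT = −0.47 × (+¥82 trillion) = −¥38.54 trillion.
Expenditure multiplier = 1/(1 − c + m) = 1/(1 − 0.47 + 0.26) = 1/0.79 ≈ 1.266.
The tax multiplier is −c × k ≈ −0.595, so ΔY = k × (−c·ΔT) = (−¥38.54 trillion) / 0.79 ≈ −¥48.8 trillion.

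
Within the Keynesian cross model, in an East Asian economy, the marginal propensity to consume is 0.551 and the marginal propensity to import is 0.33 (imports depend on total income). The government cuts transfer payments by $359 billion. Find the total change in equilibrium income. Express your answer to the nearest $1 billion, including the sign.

The transfer change shifts disposable income by −$359 billion, so first-round consumption changes by c·ΔTR = 0.551 × (−$359 billion) = −$197.809 billion.
Expenditure multiplier = 1/(1 − c + m) = 1/(1 − 0.551 + 0.33) = 1/0.779 ≈ 1.284.
The transfer multiplier is c × k ≈ 0.707, so ΔY = k × (c·ΔTR) = (−$197.809 billion) / 0.779 ≈ −$254 billion.

−$254 billion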